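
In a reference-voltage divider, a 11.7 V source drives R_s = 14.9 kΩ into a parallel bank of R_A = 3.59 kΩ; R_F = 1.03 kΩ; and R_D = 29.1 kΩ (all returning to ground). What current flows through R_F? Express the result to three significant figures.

I ≈ 0.564 mA

Combine the parallel branches: R_p = (1/3.59 + 1/1.03 + 1/29.1)⁻¹ = 0.7789 kΩ.
V_A by voltage divider: V_A = 11.7 × 0.7789/(14.9 + 0.7789) = 0.5813 V.
Branch current I = V_A/R_F = 0.5813/1.03 = 0.5643 mA.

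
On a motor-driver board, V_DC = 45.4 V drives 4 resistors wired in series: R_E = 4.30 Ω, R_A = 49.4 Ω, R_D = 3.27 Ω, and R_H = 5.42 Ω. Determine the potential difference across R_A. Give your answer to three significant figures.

Total series resistance ΣR = 4.30 + 49.4 + 3.27 + 5.42 = 62.39 Ω.
By the voltage-divider rule, V = 45.4 × 49.40/62.39 = 35.95 V.

V ≈ 35.9 V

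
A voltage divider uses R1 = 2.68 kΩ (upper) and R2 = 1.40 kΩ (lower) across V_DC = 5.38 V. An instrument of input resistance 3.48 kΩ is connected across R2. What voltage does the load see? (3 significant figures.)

First combine the lower leg with the load: R2 ‖ R_L = 0.9984 kΩ.
Then V_out = V_DC · R2'/(R1 + R2') = 5.38 × 0.9984/3.678 = 1.460 V.

V_out ≈ 1.46 V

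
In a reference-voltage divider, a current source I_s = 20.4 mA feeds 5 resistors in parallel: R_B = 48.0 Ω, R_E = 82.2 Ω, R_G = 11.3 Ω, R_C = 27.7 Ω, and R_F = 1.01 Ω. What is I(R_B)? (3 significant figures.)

I ≈ 0.370 mA

ΣG = 1/48.0 + 1/82.2 + 1/11.3 + 1/27.7 + 1/1.01 = 1.148.
Current divider: I(R_B) = I_s · G_k/ΣG = 20.4 × (0.02083/1.148) = 20.4 × 0.01815 = 0.3703 mA.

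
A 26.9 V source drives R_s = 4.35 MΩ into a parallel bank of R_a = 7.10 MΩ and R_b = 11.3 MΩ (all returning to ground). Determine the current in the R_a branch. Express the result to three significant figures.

Parallel bank: R_p = 1/(1/7.10 + 1/11.3) = 4.360 MΩ.
V_A by voltage divider: V_A = 26.9 × 4.360/(4.35 + 4.360) = 13.47 V.
Branch current I = V_A/R_a = 13.47/7.10 = 1.897 µA.

I ≈ 1.90 µA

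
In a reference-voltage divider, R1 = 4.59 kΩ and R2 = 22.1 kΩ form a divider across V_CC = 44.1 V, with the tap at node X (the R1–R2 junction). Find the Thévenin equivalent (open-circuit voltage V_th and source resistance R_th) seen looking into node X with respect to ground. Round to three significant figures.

V_th ≈ 36.5 V, R_th ≈ 3.80 kΩ

Open-circuit (no load on X): V_th = V_CC · R2/(R1 + R2) = 44.1 × 22.1/(4.590 + 22.1) = 36.52 V.
Zeroing V_CC shorts the top of R1 to ground, so R_th = R1 ‖ R2 = 3.801 kΩ.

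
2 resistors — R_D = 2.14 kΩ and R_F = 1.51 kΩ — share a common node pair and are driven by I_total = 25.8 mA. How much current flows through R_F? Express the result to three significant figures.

I ≈ 15.1 mA

For two parallel branches, I_k = I_total · (other R)/(sum of R).
So I = 25.8 × 2.14/3.650 = 15.13 mA.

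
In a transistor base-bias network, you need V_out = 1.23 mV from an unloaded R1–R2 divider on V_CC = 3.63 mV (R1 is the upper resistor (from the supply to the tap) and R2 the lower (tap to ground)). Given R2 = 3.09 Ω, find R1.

R1 ≈ 6.03 Ω

The divider ratio is R2/(R1+R2) = 1.23/3.63 = 0.3388.
So R1 = R2 · (V_CC/V_out − 1) = 3.09 × (3.63/1.23 − 1) = 3.09 × 1.951 = 6.029 Ω.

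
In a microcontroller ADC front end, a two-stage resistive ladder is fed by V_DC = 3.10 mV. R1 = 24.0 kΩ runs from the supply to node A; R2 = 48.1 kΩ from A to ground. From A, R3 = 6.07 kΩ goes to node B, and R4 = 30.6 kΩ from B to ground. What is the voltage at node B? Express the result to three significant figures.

Looking into the second stage from A: R3 + R4 = 36.67 kΩ appears in parallel with R2.
R2 ‖ (R3+R4) = 20.81 kΩ.
V_A = 3.10 × 20.81/(24.0 + 20.81) = 1.440 mV.
V_B = V_A × 0.8345 = 1.201 mV.

V_B ≈ 1.20 mV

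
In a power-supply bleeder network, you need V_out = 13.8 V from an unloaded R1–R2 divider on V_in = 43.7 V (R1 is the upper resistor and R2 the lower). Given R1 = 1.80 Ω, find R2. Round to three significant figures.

V_out/V_in = R2/(R1+R2) = 0.3158.
Rearranging, R2 = R1·k/(1−k) = 1.80 × 0.4615 = 0.8308 Ω.

R2 ≈ 0.831 Ω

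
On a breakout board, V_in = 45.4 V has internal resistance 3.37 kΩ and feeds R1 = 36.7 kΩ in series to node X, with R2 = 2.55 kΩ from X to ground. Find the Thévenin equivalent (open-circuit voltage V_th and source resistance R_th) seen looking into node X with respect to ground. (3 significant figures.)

V_th ≈ 2.72 V, R_th ≈ 2.40 kΩ

R1' = 3.37 + 36.7 = 40.07 kΩ (source resistance + R1).
V_th is the unloaded tap voltage: V_in · R2/(R1'+R2) = 45.4 × 0.05983 = 2.716 V.
Looking into X with the source shorted: R_th = R1'·R2/(R1'+R2) = 40.07 × 2.55/42.62 = 2.397 kΩ.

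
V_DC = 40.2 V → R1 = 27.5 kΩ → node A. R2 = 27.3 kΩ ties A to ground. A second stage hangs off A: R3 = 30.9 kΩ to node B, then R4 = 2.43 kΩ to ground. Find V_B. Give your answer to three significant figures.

Looking into the second stage from A: R3 + R4 = 33.33 kΩ appears in parallel with R2.
R2 ‖ (R3+R4) = 15.01 kΩ.
So V_A = 40.2 × 0.3531 = 14.19 V.
Stage 2 is unloaded, so V_B = V_A · R4/(R3+R4) = 14.19 × 2.43/33.33 = 1.035 V.

V_B ≈ 1.03 V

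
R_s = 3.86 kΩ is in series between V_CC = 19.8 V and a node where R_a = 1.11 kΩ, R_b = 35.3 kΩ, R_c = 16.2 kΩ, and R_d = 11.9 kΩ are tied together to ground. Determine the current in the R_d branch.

Parallel bank: R_p = 1/(1/1.11 + 1/35.3 + 1/16.2 + 1/11.9) = 0.9302 kΩ.
V_A = 19.8 × 0.9302/4.790 = 3.845 V.
I(R_d) = V_A / R_d = 3.845/11.9 = 0.3231 mA.

I ≈ 0.323 mA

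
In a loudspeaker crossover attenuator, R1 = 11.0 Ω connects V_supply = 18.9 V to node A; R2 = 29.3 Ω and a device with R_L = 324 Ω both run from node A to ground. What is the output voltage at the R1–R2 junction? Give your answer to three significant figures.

The load sits in parallel with R2, giving an effective lower resistance R2' = R2·R_L/(R2+R_L) = 26.87 Ω.
Voltage divider with the loaded lower leg: V_out = 18.9 × 26.87/(11.0 + 26.87) = 18.9 × 0.7095 = 13.41 V.

V_out ≈ 13.4 V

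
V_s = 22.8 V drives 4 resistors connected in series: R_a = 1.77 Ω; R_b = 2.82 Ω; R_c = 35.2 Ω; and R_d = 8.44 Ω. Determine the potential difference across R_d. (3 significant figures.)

ΣR = 1.77 + 2.82 + 35.2 + 8.44 = 48.23 Ω.
Voltage divider: V = V_s · (8.440 / 48.23) = 22.8 × 0.1750 = 3.990 V.

V ≈ 3.99 V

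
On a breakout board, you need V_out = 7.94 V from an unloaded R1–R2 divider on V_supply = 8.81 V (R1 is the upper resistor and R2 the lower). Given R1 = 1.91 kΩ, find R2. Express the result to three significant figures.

R2 ≈ 17.4 kΩ

The divider ratio is R2/(R1+R2) = 7.94/8.81 = 0.9012.
Rearranging, R2 = R1·k/(1−k) = 1.91 × 9.126 = 17.43 kΩ.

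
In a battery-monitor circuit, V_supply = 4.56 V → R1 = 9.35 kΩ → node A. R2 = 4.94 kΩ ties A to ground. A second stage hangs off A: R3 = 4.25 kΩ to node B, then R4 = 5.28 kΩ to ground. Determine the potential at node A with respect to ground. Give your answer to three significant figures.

V_A ≈ 1.18 V

Looking into the second stage from A: R3 + R4 = 9.530 kΩ appears in parallel with R2.
R2 ‖ (R3+R4) = 3.254 kΩ.
V_A = 4.56 × 3.254/(9.35 + 3.254) = 1.177 V.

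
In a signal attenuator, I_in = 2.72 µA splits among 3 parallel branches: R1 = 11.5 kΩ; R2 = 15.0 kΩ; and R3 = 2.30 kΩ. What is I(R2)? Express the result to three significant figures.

I ≈ 0.308 µA

Total conductance ΣG = 1/11.5 + 1/15.0 + 1/2.30 = 0.5884 (units of 1/kΩ).
Current divider: I(R2) = I_in · G_k/ΣG = 2.72 × (0.06667/0.5884) = 2.72 × 0.1133 = 0.3082 µA.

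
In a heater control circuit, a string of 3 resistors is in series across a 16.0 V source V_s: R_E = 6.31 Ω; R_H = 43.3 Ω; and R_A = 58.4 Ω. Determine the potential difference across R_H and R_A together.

V ≈ 15.1 V

ΣR = 6.31 + 43.3 + 58.4 = 108.0 Ω.
R_{R_H..R_A} = 43.3 + 58.4 = 101.7 Ω.
V = V_s · R/ΣR = 16.0 × 0.9416 = 15.07 V.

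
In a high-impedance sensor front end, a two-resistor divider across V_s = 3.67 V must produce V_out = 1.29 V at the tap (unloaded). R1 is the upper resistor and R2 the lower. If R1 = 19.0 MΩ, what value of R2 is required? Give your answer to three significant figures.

R2 ≈ 10.3 MΩ

V_out/V_s = R2/(R1+R2) = 0.3515.
Rearranging, R2 = R1·k/(1−k) = 19.0 × 0.5420 = 10.30 MΩ.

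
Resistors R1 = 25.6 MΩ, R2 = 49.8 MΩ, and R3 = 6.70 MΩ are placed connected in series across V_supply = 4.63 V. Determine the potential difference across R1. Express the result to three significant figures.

V ≈ 1.44 V

Series total: ΣR = 25.6 + 49.8 + 6.70 = 82.10 MΩ.
Voltage divider: V = V_supply · (25.60 / 82.10) = 4.63 × 0.3118 = 1.444 V.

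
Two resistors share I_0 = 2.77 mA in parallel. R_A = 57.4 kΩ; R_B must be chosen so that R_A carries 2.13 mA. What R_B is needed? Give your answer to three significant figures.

R_B ≈ 191 kΩ

The fraction through R_A equals R_B/(R_A+R_B).
2.13/2.77 = R_B/(R_A + R_B) → R_B = R_A · (0.7690)/(1 − 0.7690) = 57.4 × 3.328 = 191.0 kΩ.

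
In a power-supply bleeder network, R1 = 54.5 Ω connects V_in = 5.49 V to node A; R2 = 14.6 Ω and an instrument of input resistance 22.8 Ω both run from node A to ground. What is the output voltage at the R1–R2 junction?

The load sits in parallel with R2, giving an effective lower resistance R2' = R2·R_L/(R2+R_L) = 8.901 Ω.
Voltage divider with the loaded lower leg: V_out = 5.49 × 8.901/(54.5 + 8.901) = 5.49 × 0.1404 = 0.7707 V.
(Unloaded it would be 1.16 V; the load pulls it down.)

V_out ≈ 0.771 V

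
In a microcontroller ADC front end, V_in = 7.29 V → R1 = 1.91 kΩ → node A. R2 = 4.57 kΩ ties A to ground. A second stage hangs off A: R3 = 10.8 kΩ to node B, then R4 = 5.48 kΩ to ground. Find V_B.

Looking into the second stage from A: R3 + R4 = 16.28 kΩ appears in parallel with R2.
Effective lower resistance at A: R2 ‖ 16.28 = 3.568 kΩ.
First divider: V_A = V_in · 3.568/(1.91 + 3.568) = 4.748 V.
Then the unloaded second divider: V_B = V_A × R4/(R3+R4) = 4.748 × 0.3366 = 1.598 V.

V_B ≈ 1.60 V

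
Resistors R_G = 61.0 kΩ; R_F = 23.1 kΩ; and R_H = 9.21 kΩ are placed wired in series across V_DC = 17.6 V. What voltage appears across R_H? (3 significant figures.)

V ≈ 1.74 V

ΣR = 61.0 + 23.1 + 9.21 = 93.31 kΩ.
Voltage divider: V = V_DC · (9.210 / 93.31) = 17.6 × 0.09870 = 1.737 V.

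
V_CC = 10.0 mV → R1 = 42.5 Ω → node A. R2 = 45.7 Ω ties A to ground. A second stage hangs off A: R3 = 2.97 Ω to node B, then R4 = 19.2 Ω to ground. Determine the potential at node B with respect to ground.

V_B ≈ 2.25 mV

Node A sees R2 in parallel with the series input of stage 2, R3 + R4 = 22.17 Ω.
R2 ‖ (R3+R4) = 14.93 Ω.
V_A = 10.0 × 14.93/(42.5 + 14.93) = 2.599 mV.
V_B = V_A × 0.8660 = 2.251 mV.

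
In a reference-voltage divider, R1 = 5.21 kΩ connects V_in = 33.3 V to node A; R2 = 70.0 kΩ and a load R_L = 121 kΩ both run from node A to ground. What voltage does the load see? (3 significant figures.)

First combine the lower leg with the load: R2 ‖ R_L = 44.35 kΩ.
Now apply the divider: V_out = 33.3 × 0.8949 = 29.80 V.

V_out ≈ 29.8 V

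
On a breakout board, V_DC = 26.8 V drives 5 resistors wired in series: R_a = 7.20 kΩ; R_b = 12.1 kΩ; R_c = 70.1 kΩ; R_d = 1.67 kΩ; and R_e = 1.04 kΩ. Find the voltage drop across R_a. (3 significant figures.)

V ≈ 2.09 V

Total series resistance ΣR = 7.20 + 12.1 + 70.1 + 1.67 + 1.04 = 92.11 kΩ.
Voltage divider: V = V_DC · (7.200 / 92.11) = 26.8 × 0.07817 = 2.095 V.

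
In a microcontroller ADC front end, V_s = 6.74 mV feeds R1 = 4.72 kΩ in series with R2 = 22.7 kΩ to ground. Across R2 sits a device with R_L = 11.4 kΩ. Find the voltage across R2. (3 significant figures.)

R2 ‖ R_L = (22.7 × 11.4)/(22.7 + 11.4) = 7.589 kΩ.
Voltage divider with the loaded lower leg: V_out = 6.74 × 7.589/(4.72 + 7.589) = 6.74 × 0.6165 = 4.155 mV.

V_out ≈ 4.16 mV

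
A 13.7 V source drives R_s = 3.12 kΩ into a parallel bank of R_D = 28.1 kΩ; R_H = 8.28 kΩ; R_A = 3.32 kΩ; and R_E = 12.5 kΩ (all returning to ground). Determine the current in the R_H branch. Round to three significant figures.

I ≈ 0.618 mA

Parallel bank: R_p = 1/(1/28.1 + 1/8.28 + 1/3.32 + 1/12.5) = 1.860 kΩ.
Node voltage V_A = V_CC · R_p/(R_s + R_p) = 13.7 × 0.3735 = 5.117 V.
I(R_H) = V_A / R_H = 5.117/8.28 = 0.6180 mA.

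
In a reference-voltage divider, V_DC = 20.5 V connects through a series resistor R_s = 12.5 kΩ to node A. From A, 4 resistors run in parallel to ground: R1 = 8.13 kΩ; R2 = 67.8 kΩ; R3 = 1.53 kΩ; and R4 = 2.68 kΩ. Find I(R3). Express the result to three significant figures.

I ≈ 0.861 mA

Parallel bank: R_p = 1/(1/8.13 + 1/67.8 + 1/1.53 + 1/2.68) = 0.8588 kΩ.
V_A by voltage divider: V_A = 20.5 × 0.8588/(12.5 + 0.8588) = 1.318 V.
Branch current I = V_A/R3 = 1.318/1.53 = 0.8613 mA.
(Equivalently: I_total = 1.535 mA, then current-divider fraction G_k/ΣG = 0.5613.)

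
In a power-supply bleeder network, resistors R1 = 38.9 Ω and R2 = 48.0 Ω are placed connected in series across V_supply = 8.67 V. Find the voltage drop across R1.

V ≈ 3.88 V

Total series resistance ΣR = 38.9 + 48.0 = 86.90 Ω.
Voltage divider: V = V_supply · (38.90 / 86.90) = 8.67 × 0.4476 = 3.881 V.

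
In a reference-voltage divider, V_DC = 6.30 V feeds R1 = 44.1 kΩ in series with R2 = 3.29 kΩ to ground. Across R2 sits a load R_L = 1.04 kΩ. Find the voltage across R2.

The load sits in parallel with R2, giving an effective lower resistance R2' = R2·R_L/(R2+R_L) = 0.7902 kΩ.
Now apply the divider: V_out = 6.30 × 0.01760 = 0.1109 V.
(Unloaded it would be 0.437 V; the load pulls it down.)

V_out ≈ 0.111 V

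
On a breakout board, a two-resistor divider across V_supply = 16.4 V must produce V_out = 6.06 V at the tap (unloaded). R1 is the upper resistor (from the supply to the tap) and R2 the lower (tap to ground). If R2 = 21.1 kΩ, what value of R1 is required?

The divider ratio is R2/(R1+R2) = 6.06/16.4 = 0.3695.
R1 = R2·(1/k − 1) = 21.1 × 1.706 = 36.00 kΩ.

R1 ≈ 36.0 kΩ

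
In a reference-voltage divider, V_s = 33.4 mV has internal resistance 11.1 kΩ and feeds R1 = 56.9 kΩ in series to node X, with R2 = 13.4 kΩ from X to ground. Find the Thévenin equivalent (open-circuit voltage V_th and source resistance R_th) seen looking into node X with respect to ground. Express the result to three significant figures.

V_th ≈ 5.50 mV, R_th ≈ 11.2 kΩ

R1' = 11.1 + 56.9 = 68.00 kΩ (source resistance + R1).
With X open, the divider is unloaded: V_th = 33.4 × 13.4/81.40 = 5.498 mV.
With V_s suppressed (replaced by a short), R_th = R1' ‖ R2 = (68.00 × 13.4)/(68.00 + 13.4) = 11.19 kΩ.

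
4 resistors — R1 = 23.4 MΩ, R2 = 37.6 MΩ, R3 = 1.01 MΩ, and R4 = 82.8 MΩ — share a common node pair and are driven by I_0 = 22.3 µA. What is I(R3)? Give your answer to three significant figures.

ΣG = 1/23.4 + 1/37.6 + 1/1.01 + 1/82.8 = 1.072.
Current divider: I(R3) = I_0 · G_k/ΣG = 22.3 × (0.9901/1.072) = 22.3 × 0.9240 = 20.61 µA.

I ≈ 20.6 µA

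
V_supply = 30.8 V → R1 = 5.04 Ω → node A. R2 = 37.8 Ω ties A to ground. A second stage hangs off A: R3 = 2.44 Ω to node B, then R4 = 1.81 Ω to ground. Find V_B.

The second stage (R3 + R4 = 4.250 Ω) loads node A in parallel with R2.
Effective lower resistance at A: R2 ‖ 4.250 = 3.820 Ω.
So V_A = 30.8 × 0.4312 = 13.28 V.
Then the unloaded second divider: V_B = V_A × R4/(R3+R4) = 13.28 × 0.4259 = 5.656 V.

V_B ≈ 5.66 V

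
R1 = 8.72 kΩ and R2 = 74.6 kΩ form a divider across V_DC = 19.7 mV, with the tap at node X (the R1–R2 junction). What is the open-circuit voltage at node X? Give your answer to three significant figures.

V_th ≈ 17.6 mV

With X open, the divider is unloaded: V_th = 19.7 × 74.6/83.32 = 17.64 mV.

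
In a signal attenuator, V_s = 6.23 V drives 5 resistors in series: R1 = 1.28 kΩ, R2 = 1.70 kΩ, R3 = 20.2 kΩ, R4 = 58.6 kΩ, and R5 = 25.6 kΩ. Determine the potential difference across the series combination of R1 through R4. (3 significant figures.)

V ≈ 4.74 V

ΣR = 1.28 + 1.70 + 20.2 + 58.6 + 25.6 = 107.4 kΩ.
R_{R1..R4} = 1.28 + 1.70 + 20.2 + 58.6 = 81.78 kΩ.
By the voltage-divider rule, V = 6.23 × 81.78/107.4 = 4.745 V.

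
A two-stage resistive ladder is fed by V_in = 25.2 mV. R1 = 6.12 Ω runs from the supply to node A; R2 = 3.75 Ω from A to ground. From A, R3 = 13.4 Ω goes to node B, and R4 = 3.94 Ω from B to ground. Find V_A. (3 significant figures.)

V_A ≈ 8.44 mV

The second stage (R3 + R4 = 17.34 Ω) loads node A in parallel with R2.
Effective lower resistance at A: R2 ‖ 17.34 = 3.083 Ω.
So V_A = 25.2 × 0.3350 = 8.442 mV.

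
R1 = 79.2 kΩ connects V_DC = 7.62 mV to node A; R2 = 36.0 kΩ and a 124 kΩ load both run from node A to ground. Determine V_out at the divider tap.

V_out ≈ 1.99 mV

R2 ‖ R_L = (36.0 × 124)/(36.0 + 124) = 27.90 kΩ.
Now apply the divider: V_out = 7.62 × 0.2605 = 1.985 mV.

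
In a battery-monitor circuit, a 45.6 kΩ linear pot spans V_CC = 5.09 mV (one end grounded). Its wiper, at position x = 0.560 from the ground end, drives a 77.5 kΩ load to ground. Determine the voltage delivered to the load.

Split the track: R_lower = x·R_p = 25.54 kΩ, R_upper = (1−x)·R_p = 20.06 kΩ.
R_L loads the lower segment: effective lower R = 19.21 kΩ.
V_out = 5.09 × 19.21/(20.06 + 19.21) = 2.489 mV.

V_out ≈ 2.49 mV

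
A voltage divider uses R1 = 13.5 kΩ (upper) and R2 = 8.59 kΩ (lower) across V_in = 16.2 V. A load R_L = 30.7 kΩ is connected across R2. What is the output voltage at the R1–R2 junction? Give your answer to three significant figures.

V_out ≈ 5.38 V

R2 ‖ R_L = (8.59 × 30.7)/(8.59 + 30.7) = 6.712 kΩ.
Then V_out = V_in · R2'/(R1 + R2') = 16.2 × 6.712/20.21 = 5.380 V.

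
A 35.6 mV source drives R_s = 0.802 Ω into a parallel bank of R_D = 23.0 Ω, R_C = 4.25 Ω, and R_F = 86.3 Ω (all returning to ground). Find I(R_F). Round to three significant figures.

Combine the parallel branches: R_p = (1/23.0 + 1/4.25 + 1/86.3)⁻¹ = 3.444 Ω.
V_A by voltage divider: V_A = 35.6 × 3.444/(0.802 + 3.444) = 28.88 mV.
I(R_F) = V_A / R_F = 28.88/86.3 = 0.3346 mA.
(Check via current divider: I_total = 8.384 mA; share G_k/ΣG = 0.03991 → same result.)

I ≈ 0.335 mA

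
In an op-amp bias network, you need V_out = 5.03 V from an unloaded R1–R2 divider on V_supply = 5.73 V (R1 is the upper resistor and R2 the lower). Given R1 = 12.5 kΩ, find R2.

R2 ≈ 89.8 kΩ

The divider ratio is R2/(R1+R2) = 5.03/5.73 = 0.8778.
R2 = R1 · 0.8778/(1 − 0.8778) = 89.82 kΩ.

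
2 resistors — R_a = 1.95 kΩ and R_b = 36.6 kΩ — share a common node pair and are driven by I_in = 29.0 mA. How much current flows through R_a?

I ≈ 27.5 mA

Two-branch current divider: I_k = I_in · R_other/(R_1 + R_2).
I(R_a) = 29.0 × 36.6/(1.95 + 36.6) = 29.0 × 0.9494 = 27.53 mA.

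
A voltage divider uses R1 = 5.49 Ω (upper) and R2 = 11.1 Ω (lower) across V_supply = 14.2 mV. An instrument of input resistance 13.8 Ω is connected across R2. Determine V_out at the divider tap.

The load sits in parallel with R2, giving an effective lower resistance R2' = R2·R_L/(R2+R_L) = 6.152 Ω.
Then V_out = V_supply · R2'/(R1 + R2') = 14.2 × 6.152/11.64 = 7.504 mV.
(Unloaded it would be 9.50 mV; the load pulls it down.)

V_out ≈ 7.50 mV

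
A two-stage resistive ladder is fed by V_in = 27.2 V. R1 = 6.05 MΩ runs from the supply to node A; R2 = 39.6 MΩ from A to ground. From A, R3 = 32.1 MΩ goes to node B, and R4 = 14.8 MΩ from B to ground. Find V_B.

V_B ≈ 6.70 V

The second stage (R3 + R4 = 46.90 MΩ) loads node A in parallel with R2.
R2 ‖ (R3+R4) = 21.47 MΩ.
V_A = 27.2 × 21.47/(6.05 + 21.47) = 21.22 V.
V_B = V_A × 0.3156 = 6.696 V.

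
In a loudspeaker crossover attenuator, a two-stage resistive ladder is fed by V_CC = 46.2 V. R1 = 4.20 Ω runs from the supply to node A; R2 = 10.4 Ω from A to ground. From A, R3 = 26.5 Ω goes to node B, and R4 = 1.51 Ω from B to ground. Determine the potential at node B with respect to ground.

V_B ≈ 1.60 V

The second stage (R3 + R4 = 28.01 Ω) loads node A in parallel with R2.
Effective lower resistance at A: R2 ‖ 28.01 = 7.584 Ω.
So V_A = 46.2 × 0.6436 = 29.73 V.
V_B = V_A × 0.05391 = 1.603 V.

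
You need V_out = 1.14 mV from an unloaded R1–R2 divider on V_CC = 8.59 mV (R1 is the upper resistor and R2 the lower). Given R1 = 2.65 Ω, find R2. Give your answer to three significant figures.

R2 ≈ 0.406 Ω

The divider ratio is R2/(R1+R2) = 1.14/8.59 = 0.1327.
Rearranging, R2 = R1·k/(1−k) = 2.65 × 0.1530 = 0.4055 Ω.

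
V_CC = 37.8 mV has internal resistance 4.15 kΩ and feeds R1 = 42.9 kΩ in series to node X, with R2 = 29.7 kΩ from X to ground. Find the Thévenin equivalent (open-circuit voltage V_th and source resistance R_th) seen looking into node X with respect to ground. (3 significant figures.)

V_th ≈ 14.6 mV, R_th ≈ 18.2 kΩ

R1' = 4.15 + 42.9 = 47.05 kΩ (source resistance + R1).
Open-circuit (no load on X): V_th = V_CC · R2/(R1' + R2) = 37.8 × 29.7/(47.05 + 29.7) = 14.63 mV.
With V_CC suppressed (replaced by a short), R_th = R1' ‖ R2 = (47.05 × 29.7)/(47.05 + 29.7) = 18.21 kΩ.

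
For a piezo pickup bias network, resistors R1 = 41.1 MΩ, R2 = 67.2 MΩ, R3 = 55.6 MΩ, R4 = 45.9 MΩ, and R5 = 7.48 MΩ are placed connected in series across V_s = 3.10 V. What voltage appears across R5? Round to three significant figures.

Series total: ΣR = 41.1 + 67.2 + 55.6 + 45.9 + 7.48 = 217.3 MΩ.
Voltage divider: V = V_s · (7.480 / 217.3) = 3.10 × 0.03443 = 0.1067 V.

V ≈ 0.107 V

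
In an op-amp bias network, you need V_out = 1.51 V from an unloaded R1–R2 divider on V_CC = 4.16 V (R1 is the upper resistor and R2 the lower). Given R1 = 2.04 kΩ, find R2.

V_out/V_CC = R2/(R1+R2) = 0.3630.
R2 = R1 · 0.3630/(1 − 0.3630) = 1.162 kΩ.

R2 ≈ 1.16 kΩ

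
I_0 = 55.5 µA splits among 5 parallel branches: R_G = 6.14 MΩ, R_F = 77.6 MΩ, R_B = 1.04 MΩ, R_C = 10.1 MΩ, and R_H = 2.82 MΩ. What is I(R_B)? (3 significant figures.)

Total conductance ΣG = 1/6.14 + 1/77.6 + 1/1.04 + 1/10.1 + 1/2.82 = 1.591 (units of 1/MΩ).
Current divider: I(R_B) = I_0 · G_k/ΣG = 55.5 × (0.9615/1.591) = 55.5 × 0.6044 = 33.54 µA.

I ≈ 33.5 µA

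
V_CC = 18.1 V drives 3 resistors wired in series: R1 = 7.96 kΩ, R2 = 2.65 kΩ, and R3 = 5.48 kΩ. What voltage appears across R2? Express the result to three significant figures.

ΣR = 7.96 + 2.65 + 5.48 = 16.09 kΩ.
V = V_CC · R/ΣR = 18.1 × 0.1647 = 2.981 V.

V ≈ 2.98 V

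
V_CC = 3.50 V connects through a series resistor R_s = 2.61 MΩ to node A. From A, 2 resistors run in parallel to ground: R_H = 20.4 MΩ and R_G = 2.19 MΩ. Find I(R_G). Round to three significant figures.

Combine the parallel branches: R_p = (1/20.4 + 1/2.19)⁻¹ = 1.978 MΩ.
V_A by voltage divider: V_A = 3.50 × 1.978/(2.61 + 1.978) = 1.509 V.
I(R_G) = V_A / R_G = 1.509/2.19 = 0.6890 µA.

I ≈ 0.689 µA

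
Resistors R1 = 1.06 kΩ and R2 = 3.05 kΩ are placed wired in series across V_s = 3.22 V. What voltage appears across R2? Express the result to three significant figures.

V ≈ 2.39 V

Series total: ΣR = 1.06 + 3.05 = 4.110 kΩ.
V = V_s · R/ΣR = 3.22 × 0.7421 = 2.390 V.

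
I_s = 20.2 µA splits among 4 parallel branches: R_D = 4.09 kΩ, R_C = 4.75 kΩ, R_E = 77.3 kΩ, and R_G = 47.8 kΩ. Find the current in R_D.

I ≈ 10.1 µA

Conductances: ΣG = 1/4.09 + 1/4.75 + 1/77.3 + 1/47.8 = 0.4889 (1/kΩ).
Current divider: I(R_D) = I_s · G_k/ΣG = 20.2 × (0.2445/0.4889) = 20.2 × 0.5001 = 10.10 µA.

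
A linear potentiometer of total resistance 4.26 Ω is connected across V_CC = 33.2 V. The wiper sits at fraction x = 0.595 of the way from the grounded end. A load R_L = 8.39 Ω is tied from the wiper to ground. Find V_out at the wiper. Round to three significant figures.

The pot divides into 1.725 Ω above the wiper and 2.535 Ω below.
R_L loads the lower segment: effective lower R = 1.947 Ω.
V_out = 33.2 × 1.947/(1.725 + 1.947) = 17.60 V.

V_out ≈ 17.6 V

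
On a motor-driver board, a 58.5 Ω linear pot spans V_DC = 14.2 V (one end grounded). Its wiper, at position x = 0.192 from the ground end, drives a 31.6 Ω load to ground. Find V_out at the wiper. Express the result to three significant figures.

Split the track: R_lower = x·R_p = 11.23 Ω, R_upper = (1−x)·R_p = 47.27 Ω.
(x·R_p) ‖ R_L = 8.287 Ω.
Loaded-divider output: V_out = 14.2 × 0.1492 = 2.118 V.

V_out ≈ 2.12 V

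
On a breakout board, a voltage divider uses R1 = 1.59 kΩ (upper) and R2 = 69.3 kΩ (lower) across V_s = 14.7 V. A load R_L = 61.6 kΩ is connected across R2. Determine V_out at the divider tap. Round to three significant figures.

The load sits in parallel with R2, giving an effective lower resistance R2' = R2·R_L/(R2+R_L) = 32.61 kΩ.
Voltage divider with the loaded lower leg: V_out = 14.7 × 32.61/(1.59 + 32.61) = 14.7 × 0.9535 = 14.02 V.

V_out ≈ 14.0 V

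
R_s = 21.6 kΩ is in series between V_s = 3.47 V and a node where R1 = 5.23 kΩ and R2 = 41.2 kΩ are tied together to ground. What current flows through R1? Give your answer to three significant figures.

I ≈ 0.117 mA

Parallel bank: R_p = 1/(1/5.23 + 1/41.2) = 4.641 kΩ.
V_A by voltage divider: V_A = 3.47 × 4.641/(21.6 + 4.641) = 0.6137 V.
I(R1) = V_A / R1 = 0.6137/5.23 = 0.1173 mA.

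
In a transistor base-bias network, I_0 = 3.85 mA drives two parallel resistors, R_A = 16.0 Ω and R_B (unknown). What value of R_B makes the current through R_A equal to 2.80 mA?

R_B ≈ 42.7 Ω

The fraction through R_A equals R_B/(R_A+R_B).
With f = 0.7273, R_B = R_A · f/(1−f) = 16.0 × 2.667 = 42.67 Ω.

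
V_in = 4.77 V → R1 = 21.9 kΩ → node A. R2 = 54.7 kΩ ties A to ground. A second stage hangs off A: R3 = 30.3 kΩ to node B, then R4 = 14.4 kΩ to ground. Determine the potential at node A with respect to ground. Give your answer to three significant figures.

V_A ≈ 2.52 V

Looking into the second stage from A: R3 + R4 = 44.70 kΩ appears in parallel with R2.
Effective lower resistance at A: R2 ‖ 44.70 = 24.60 kΩ.
First divider: V_A = V_in · 24.60/(21.9 + 24.60) = 2.523 V.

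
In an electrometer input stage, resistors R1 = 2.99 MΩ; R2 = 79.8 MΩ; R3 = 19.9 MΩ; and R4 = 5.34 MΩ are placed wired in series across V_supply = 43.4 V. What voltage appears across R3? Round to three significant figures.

V ≈ 7.99 V

Total series resistance ΣR = 2.99 + 79.8 + 19.9 + 5.34 = 108.0 MΩ.
By the voltage-divider rule, V = 43.4 × 19.90/108.0 = 7.995 V.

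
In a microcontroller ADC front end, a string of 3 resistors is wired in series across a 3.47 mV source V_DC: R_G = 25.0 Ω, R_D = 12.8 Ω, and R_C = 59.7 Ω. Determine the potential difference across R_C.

V ≈ 2.12 mV

Total series resistance ΣR = 25.0 + 12.8 + 59.7 = 97.50 Ω.
By the voltage-divider rule, V = 3.47 × 59.70/97.50 = 2.125 mV.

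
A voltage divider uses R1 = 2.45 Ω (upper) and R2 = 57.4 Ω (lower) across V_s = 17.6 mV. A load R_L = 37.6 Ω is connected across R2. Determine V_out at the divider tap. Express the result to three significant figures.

R2 ‖ R_L = (57.4 × 37.6)/(57.4 + 37.6) = 22.72 Ω.
Now apply the divider: V_out = 17.6 × 0.9027 = 15.89 mV.

V_out ≈ 15.9 mV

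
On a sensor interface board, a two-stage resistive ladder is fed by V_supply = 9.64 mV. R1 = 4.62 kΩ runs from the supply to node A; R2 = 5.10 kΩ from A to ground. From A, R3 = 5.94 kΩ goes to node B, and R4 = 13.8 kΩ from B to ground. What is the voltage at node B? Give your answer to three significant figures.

Looking into the second stage from A: R3 + R4 = 19.74 kΩ appears in parallel with R2.
R2 ‖ (R3+R4) = 4.053 kΩ.
V_A = 9.64 × 4.053/(4.62 + 4.053) = 4.505 mV.
Stage 2 is unloaded, so V_B = V_A · R4/(R3+R4) = 4.505 × 13.8/19.74 = 3.149 mV.

V_B ≈ 3.15 mV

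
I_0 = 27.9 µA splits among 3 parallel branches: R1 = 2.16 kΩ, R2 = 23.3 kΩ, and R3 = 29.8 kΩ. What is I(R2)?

I ≈ 2.22 µA

Conductances: ΣG = 1/2.16 + 1/23.3 + 1/29.8 = 0.5394 (1/kΩ).
By the current-divider rule, I = I_0 · G_k/ΣG = 27.9 × 0.07956 = 2.220 µA.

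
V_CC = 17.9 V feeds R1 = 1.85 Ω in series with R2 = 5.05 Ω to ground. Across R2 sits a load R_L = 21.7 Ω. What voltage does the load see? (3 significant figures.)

V_out ≈ 12.3 V

The load sits in parallel with R2, giving an effective lower resistance R2' = R2·R_L/(R2+R_L) = 4.097 Ω.
Then V_out = V_CC · R2'/(R1 + R2') = 17.9 × 4.097/5.947 = 12.33 V.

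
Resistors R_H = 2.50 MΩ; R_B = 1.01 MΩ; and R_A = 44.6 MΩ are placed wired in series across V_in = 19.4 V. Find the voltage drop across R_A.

Total series resistance ΣR = 2.50 + 1.01 + 44.6 = 48.11 MΩ.
Voltage divider: V = V_in · (44.60 / 48.11) = 19.4 × 0.9270 = 17.98 V.

V ≈ 18.0 V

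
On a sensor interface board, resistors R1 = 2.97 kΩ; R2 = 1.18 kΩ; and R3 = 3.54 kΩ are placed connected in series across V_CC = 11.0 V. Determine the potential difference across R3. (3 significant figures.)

V ≈ 5.06 V

ΣR = 2.97 + 1.18 + 3.54 = 7.690 kΩ.
By the voltage-divider rule, V = 11.0 × 3.540/7.690 = 5.064 V.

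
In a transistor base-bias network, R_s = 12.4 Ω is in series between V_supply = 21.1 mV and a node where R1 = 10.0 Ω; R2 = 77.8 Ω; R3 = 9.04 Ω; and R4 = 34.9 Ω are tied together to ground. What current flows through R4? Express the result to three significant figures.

I ≈ 0.147 mA

Combine the parallel branches: R_p = (1/10.0 + 1/77.8 + 1/9.04 + 1/34.9)⁻¹ = 3.966 Ω.
V_A = 21.1 × 3.966/16.37 = 5.113 mV.
Branch current I = V_A/R4 = 5.113/34.9 = 0.1465 mA.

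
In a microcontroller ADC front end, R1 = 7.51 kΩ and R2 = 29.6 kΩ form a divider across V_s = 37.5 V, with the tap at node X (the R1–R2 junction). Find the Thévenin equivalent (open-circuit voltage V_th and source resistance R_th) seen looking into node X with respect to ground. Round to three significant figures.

V_th ≈ 29.9 V, R_th ≈ 5.99 kΩ

V_th is the unloaded tap voltage: V_s · R2/(R1+R2) = 37.5 × 0.7976 = 29.91 V.
Looking into X with the source shorted: R_th = R1·R2/(R1+R2) = 7.510 × 29.6/37.11 = 5.990 kΩ.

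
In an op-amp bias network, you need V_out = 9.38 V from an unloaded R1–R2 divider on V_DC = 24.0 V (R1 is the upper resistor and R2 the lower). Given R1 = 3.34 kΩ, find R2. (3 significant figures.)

R2 ≈ 2.14 kΩ

Required fraction k = V_out/V_DC = 0.3908.
R2 = R1 · 0.3908/(1 − 0.3908) = 2.143 kΩ.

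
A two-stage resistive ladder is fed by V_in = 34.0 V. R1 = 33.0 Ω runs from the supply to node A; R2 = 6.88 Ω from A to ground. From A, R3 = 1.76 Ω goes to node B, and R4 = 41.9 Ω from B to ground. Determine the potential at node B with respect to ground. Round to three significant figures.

Node A sees R2 in parallel with the series input of stage 2, R3 + R4 = 43.66 Ω.
R2 ‖ (R3+R4) = 5.943 Ω.
First divider: V_A = V_in · 5.943/(33.0 + 5.943) = 5.189 V.
Stage 2 is unloaded, so V_B = V_A · R4/(R3+R4) = 5.189 × 41.9/43.66 = 4.980 V.

V_B ≈ 4.98 V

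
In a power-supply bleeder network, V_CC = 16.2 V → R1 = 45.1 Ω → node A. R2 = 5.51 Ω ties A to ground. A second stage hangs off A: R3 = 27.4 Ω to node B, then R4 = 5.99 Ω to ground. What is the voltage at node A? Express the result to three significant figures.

Node A sees R2 in parallel with the series input of stage 2, R3 + R4 = 33.39 Ω.
Effective lower resistance at A: R2 ‖ 33.39 = 4.730 Ω.
V_A = 16.2 × 4.730/(45.1 + 4.730) = 1.538 V.

V_A ≈ 1.54 V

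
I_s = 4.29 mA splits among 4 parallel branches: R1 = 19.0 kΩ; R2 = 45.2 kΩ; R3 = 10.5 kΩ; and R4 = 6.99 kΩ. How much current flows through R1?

Conductances: ΣG = 1/19.0 + 1/45.2 + 1/10.5 + 1/6.99 = 0.3131 (1/kΩ).
By the current-divider rule, I = I_s · G_k/ΣG = 4.29 × 0.1681 = 0.7212 mA.

I ≈ 0.721 mA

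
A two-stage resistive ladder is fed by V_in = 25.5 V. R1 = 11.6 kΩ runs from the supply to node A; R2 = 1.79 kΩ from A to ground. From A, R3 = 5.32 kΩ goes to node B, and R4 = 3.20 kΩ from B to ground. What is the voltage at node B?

Looking into the second stage from A: R3 + R4 = 8.520 kΩ appears in parallel with R2.
R2 ‖ (R3+R4) = 1.479 kΩ.
V_A = 25.5 × 1.479/(11.6 + 1.479) = 2.884 V.
Then the unloaded second divider: V_B = V_A × R4/(R3+R4) = 2.884 × 0.3756 = 1.083 V.

V_B ≈ 1.08 V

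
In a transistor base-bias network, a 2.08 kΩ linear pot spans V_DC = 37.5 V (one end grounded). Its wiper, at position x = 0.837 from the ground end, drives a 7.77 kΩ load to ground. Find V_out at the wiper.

Lower segment x·R_p = 1.741 kΩ; upper segment (1−x)·R_p = 0.3390 kΩ.
Lower segment in parallel with the load: 1.741 ‖ 7.77 = 1.422 kΩ.
Then V_out = V_DC · 1.422/(0.3390 + 1.422) = 30.28 V.

V_out ≈ 30.3 V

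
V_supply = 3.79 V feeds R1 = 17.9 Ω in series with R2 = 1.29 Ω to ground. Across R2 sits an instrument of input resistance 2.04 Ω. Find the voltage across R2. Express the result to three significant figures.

V_out ≈ 0.160 V

R2 ‖ R_L = (1.29 × 2.04)/(1.29 + 2.04) = 0.7903 Ω.
Now apply the divider: V_out = 3.79 × 0.04228 = 0.1603 V.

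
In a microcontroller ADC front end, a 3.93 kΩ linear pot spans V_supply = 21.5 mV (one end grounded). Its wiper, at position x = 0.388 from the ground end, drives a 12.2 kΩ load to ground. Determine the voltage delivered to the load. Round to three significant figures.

V_out ≈ 7.75 mV

The pot divides into 2.405 kΩ above the wiper and 1.525 kΩ below.
R_L loads the lower segment: effective lower R = 1.355 kΩ.
V_out = 21.5 × 1.355/(2.405 + 1.355) = 7.749 mV.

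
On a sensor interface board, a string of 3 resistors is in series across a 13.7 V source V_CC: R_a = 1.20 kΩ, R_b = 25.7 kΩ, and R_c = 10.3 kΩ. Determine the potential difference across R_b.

Total series resistance ΣR = 1.20 + 25.7 + 10.3 = 37.20 kΩ.
V = V_CC · R/ΣR = 13.7 × 0.6909 = 9.465 V.

V ≈ 9.46 V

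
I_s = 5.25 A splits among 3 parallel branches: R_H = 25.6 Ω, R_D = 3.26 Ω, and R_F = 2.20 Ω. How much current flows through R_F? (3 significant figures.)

I ≈ 2.98 A

ΣG = 1/25.6 + 1/3.26 + 1/2.20 = 0.8004.
Current divider: I(R_F) = I_s · G_k/ΣG = 5.25 × (0.4545/0.8004) = 5.25 × 0.5679 = 2.982 A.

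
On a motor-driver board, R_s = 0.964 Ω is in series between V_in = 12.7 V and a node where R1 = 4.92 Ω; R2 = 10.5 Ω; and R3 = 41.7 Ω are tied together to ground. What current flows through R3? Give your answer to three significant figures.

Combine the parallel branches: R_p = (1/4.92 + 1/10.5 + 1/41.7)⁻¹ = 3.101 Ω.
Node voltage V_A = V_in · R_p/(R_s + R_p) = 12.7 × 0.7629 = 9.688 V.
Branch current I = V_A/R3 = 9.688/41.7 = 0.2323 A.

I ≈ 0.232 A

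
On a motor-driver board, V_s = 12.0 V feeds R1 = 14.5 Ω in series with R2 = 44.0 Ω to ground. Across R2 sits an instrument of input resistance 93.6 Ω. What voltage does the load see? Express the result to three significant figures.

R2 ‖ R_L = (44.0 × 93.6)/(44.0 + 93.6) = 29.93 Ω.
Voltage divider with the loaded lower leg: V_out = 12.0 × 29.93/(14.5 + 29.93) = 12.0 × 0.6736 = 8.084 V.
(Unloaded it would be 9.03 V; the load pulls it down.)

V_out ≈ 8.08 V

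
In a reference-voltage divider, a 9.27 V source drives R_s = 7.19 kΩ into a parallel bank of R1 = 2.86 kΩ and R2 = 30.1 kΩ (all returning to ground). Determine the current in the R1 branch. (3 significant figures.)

I ≈ 0.864 mA

Parallel bank: R_p = 1/(1/2.86 + 1/30.1) = 2.612 kΩ.
V_A by voltage divider: V_A = 9.27 × 2.612/(7.19 + 2.612) = 2.470 V.
Branch current I = V_A/R1 = 2.470/2.86 = 0.8637 mA.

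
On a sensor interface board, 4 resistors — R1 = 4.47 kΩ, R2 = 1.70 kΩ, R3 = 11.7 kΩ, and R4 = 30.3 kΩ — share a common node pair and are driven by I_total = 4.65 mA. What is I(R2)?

ΣG = 1/4.47 + 1/1.70 + 1/11.7 + 1/30.3 = 0.9304.
By the current-divider rule, I = I_total · G_k/ΣG = 4.65 × 0.6322 = 2.940 mA.

I ≈ 2.94 mA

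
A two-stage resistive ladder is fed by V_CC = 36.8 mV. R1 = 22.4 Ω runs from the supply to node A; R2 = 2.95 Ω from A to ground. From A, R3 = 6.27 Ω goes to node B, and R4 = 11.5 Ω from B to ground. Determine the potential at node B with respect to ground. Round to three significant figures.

V_B ≈ 2.42 mV

Node A sees R2 in parallel with the series input of stage 2, R3 + R4 = 17.77 Ω.
R2 ‖ (R3+R4) = 2.530 Ω.
V_A = 36.8 × 2.530/(22.4 + 2.530) = 3.735 mV.
Then the unloaded second divider: V_B = V_A × R4/(R3+R4) = 3.735 × 0.6472 = 2.417 mV.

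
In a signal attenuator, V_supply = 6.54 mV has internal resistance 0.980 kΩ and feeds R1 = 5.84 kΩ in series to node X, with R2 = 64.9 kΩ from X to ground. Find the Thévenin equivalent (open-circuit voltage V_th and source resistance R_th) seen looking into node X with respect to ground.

V_th ≈ 5.92 mV, R_th ≈ 6.17 kΩ

R1' = 0.980 + 5.84 = 6.820 kΩ (source resistance + R1).
V_th is the unloaded tap voltage: V_supply · R2/(R1'+R2) = 6.54 × 0.9049 = 5.918 mV.
Zeroing V_supply shorts the top of R1' to ground, so R_th = R1' ‖ R2 = 6.171 kΩ.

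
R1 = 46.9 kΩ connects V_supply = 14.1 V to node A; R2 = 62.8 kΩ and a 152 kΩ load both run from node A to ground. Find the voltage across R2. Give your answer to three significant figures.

First combine the lower leg with the load: R2 ‖ R_L = 44.44 kΩ.
Now apply the divider: V_out = 14.1 × 0.4865 = 6.860 V.

V_out ≈ 6.86 V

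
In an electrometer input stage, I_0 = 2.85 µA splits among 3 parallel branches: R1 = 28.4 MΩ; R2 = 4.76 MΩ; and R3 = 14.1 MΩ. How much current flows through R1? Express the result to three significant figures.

Conductances: ΣG = 1/28.4 + 1/4.76 + 1/14.1 = 0.3162 (1/MΩ).
Current divider: I(R1) = I_0 · G_k/ΣG = 2.85 × (0.03521/0.3162) = 2.85 × 0.1114 = 0.3174 µA.

I ≈ 0.317 µA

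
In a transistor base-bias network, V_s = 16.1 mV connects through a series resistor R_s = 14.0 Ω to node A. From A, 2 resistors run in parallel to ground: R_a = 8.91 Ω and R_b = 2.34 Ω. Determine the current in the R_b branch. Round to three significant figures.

Combine the parallel branches: R_p = (1/8.91 + 1/2.34)⁻¹ = 1.853 Ω.
V_A = 16.1 × 1.853/15.85 = 1.882 mV.
I(R_b) = V_A / R_b = 1.882/2.34 = 0.8043 mA.

I ≈ 0.804 mA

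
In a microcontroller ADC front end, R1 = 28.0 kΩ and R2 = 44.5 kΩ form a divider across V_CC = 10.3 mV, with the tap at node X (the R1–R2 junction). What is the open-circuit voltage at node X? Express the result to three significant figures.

With X open, the divider is unloaded: V_th = 10.3 × 44.5/72.50 = 6.322 mV.

V_th ≈ 6.32 mV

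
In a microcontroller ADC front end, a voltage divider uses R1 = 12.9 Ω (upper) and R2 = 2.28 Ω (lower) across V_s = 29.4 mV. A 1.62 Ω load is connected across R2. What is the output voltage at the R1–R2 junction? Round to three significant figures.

V_out ≈ 2.01 mV

First combine the lower leg with the load: R2 ‖ R_L = 0.9471 Ω.
Now apply the divider: V_out = 29.4 × 0.06840 = 2.011 mV.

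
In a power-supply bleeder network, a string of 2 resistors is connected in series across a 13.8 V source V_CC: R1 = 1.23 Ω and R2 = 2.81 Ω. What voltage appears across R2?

V ≈ 9.60 V

ΣR = 1.23 + 2.81 = 4.040 Ω.
Voltage divider: V = V_CC · (2.810 / 4.040) = 13.8 × 0.6955 = 9.599 V.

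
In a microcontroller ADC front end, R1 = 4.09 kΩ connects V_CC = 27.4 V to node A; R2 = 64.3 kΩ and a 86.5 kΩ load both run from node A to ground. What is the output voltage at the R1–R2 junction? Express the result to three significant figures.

V_out ≈ 24.7 V

The load sits in parallel with R2, giving an effective lower resistance R2' = R2·R_L/(R2+R_L) = 36.88 kΩ.
Voltage divider with the loaded lower leg: V_out = 27.4 × 36.88/(4.09 + 36.88) = 27.4 × 0.9002 = 24.66 V.
(Unloaded it would be 25.8 V; the load pulls it down.)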